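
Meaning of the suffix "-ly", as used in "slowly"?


Suffix: -ly
Example: slowly = slow + -ly
Meaning = in a manner


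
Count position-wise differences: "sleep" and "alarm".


Comparing character by character (same length = 5):
  Pos 0: 's' vs 'a' !=
  Pos 1: 'l' vs 'l' =
  Pos 2: 'e' vs 'a' !=
  Pos 3: 'e' vs 'r' !=
  Pos 4: 'p' vs 'm' !=
Hamming distance = 4


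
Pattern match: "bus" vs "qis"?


Pattern of "bus": [0, 1, 2]
Pattern of "qis": [0, 1, 2]
Patterns match
Same pattern = Yes


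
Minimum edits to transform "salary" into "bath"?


Word 1: "salary" (length 6)
Word 2: "bath" (length 4)
One optimal edit sequence (insert/delete/substitute each cost 1):
  1. delete 's'  (+1)
  2. delete 'a'  (+1)
  3. substitute 'l' -> 'b'  (+1)
  4. keep 'a'
  5. substitute 'r' -> 't'  (+1)
  6. substitute 'y' -> 'h'  (+1)
Total edit operations: 5
Edit distance = 5


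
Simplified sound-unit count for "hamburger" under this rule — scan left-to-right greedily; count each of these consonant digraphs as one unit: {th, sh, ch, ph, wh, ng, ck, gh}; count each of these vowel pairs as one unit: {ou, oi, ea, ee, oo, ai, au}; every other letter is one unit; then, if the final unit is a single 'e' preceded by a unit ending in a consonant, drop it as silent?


Word: "hamburger" (9 letters)
Left-to-right scan:
  1. 'h' (letter)
  2. 'a' (letter)
  3. 'm' (letter)
  4. 'b' (letter)
  5. 'u' (letter)
  6. 'r' (letter)
  7. 'g' (letter)
  8. 'e' (letter)
  9. 'r' (letter)
Units from scan: 9
Sound units = 9 units


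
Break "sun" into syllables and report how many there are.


Word: "sun"
Syllable breakdown: sun
Counting: 1 part
= 1 syllable


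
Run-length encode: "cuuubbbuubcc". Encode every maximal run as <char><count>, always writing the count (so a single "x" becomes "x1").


String: "cuuubbbuubcc"
Scanning for consecutive runs:
  'c' x 1
  'u' x 3
  'b' x 3
  'u' x 2
  'b' x 1
  'c' x 2
RLE = "c1u3b3u2b1c2"


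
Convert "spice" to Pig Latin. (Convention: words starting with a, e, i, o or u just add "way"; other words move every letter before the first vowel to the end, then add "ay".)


Word: "spice"
Starts with consonant(s) → move to end, add 'ay'
Consonant cluster: "sp"
Pig Latin = "icespay"


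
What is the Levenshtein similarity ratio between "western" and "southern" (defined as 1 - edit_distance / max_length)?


Word 1: "western" (length 7)
Word 2: "southern" (length 8)
One optimal edit sequence:
  1. substitute 'w' -> 's'  (+1)
  2. substitute 'e' -> 'o'  (+1)
  3. substitute 's' -> 'u'  (+1)
  4. keep 't'
  5. insert 'h'  (+1)
  6. keep 'e'
  7. keep 'r'
  8. keep 'n'
Edit distance = 4
Max length = max(7, 8) = 8
Similarity = 1 - 4/8
= 0.5000


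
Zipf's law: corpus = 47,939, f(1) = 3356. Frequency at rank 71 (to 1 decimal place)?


Zipf's law: f(r) = f(1) / r
f(1) = 3356
f(71) = 3356 / 71
= 47.3 occurrences


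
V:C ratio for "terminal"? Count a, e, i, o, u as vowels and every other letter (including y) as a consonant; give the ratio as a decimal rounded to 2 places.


Word: "terminal"
Vowels (a,e,i,o,u): 3
Consonants: 5
Ratio = 3/5
= 0.60


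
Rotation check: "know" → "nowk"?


Word: "know", Candidate: "nowk"
Method: check if candidate is substring of word+word
"knowknow" contains "nowk"? Yes
Is rotation = Yes


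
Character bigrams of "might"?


Word: "might" (length 5)
Number of bigrams = 5 - 2 + 1 = 4
  Position 0: "mi"
  Position 1: "ig"
  Position 2: "gh"
  Position 3: "ht"
Bigrams = "mi", "ig", "gh", "ht"


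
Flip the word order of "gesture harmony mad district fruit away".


Original: "gesture harmony mad district fruit away"
Words (1..n): gesture | harmony | mad | district | fruit | away
Reversed (n..1): away | fruit | district | mad | harmony | gesture
Result = "away fruit district mad harmony gesture"


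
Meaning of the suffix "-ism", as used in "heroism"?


Suffix: -ism
As in: heroism -> hero + -ism
Meaning = belief / practice


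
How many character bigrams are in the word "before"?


Word: "before" (length 6)
Number of 2-grams = length - 2 + 1 = 6 - 2 + 1
= 5


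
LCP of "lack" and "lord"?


Word 1: "lack"
Word 2: "lord"
Comparing from start:
  Pos 0: 'l' == 'l'
  Pos 1: 'a' != 'o' (stop)
LCP = "l" (length 1)


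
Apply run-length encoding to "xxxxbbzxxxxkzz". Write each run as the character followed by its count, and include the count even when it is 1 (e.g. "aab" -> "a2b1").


String: "xxxxbbzxxxxkzz"
Scanning for consecutive runs:
  'x' x 4
  'b' x 2
  'z' x 1
  'x' x 4
  'k' x 1
  'z' x 2
RLE = "x4b2z1x4k1z2"


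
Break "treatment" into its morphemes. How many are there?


Word: "treatment"
Morphemes: treat / -ment
Each morpheme carries meaning
= 2 morphemes


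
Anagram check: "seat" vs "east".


Word 1: "seat" → sorted: aest
Word 2: "east" → sorted: aest
Same letters? aest == aest
Anagram = Yes


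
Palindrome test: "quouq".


Word: "quouq"
Reversed: "quouq"
Forward == Backward? quouq == quouq
Palindrome = Yes


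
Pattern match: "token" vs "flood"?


Pattern of "token": [0, 1, 2, 3, 4]
Pattern of "flood": [0, 1, 2, 2, 3]
Patterns do not match
Same pattern = No


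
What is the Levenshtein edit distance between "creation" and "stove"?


Word 1: "creation" (length 8)
Word 2: "stove" (length 5)
One optimal edit sequence (insert/delete/substitute each cost 1):
  1. delete 'c'  (+1)
  2. delete 'r'  (+1)
  3. delete 'e'  (+1)
  4. substitute 'a' -> 's'  (+1)
  5. keep 't'
  6. substitute 'i' -> 'o'  (+1)
  7. substitute 'o' -> 'v'  (+1)
  8. substitute 'n' -> 'e'  (+1)
Total edit operations: 7
Edit distance = 7


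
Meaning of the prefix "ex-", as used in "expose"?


Prefix: ex-
As in: expose -> ex- + pose
Meaning = out / former


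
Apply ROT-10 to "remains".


Word: "remains"
Shift: 10
Each letter → (letter + shift) mod 26:
  'r' (17) + 10 = 1 → 'b'
  'e' (4) + 10 = 14 → 'o'
  'm' (12) + 10 = 22 → 'w'
  'a' (0) + 10 = 10 → 'k'
  'i' (8) + 10 = 18 → 's'
  'n' (13) + 10 = 23 → 'x'
  's' (18) + 10 = 2 → 'c'
Result = "bowksxc"


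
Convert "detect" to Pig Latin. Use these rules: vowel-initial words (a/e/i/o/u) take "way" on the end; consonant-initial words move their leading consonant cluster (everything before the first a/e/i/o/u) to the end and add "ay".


Word: "detect"
Starts with consonant(s) → move to end, add 'ay'
Consonant cluster: "d"
Pig Latin = "etectday"


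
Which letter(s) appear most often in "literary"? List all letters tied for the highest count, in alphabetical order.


Word: "literary"
Letter counts:
  'a': 1
  'e': 1
  'i': 1
  'l': 1
  'r': 2
  't': 1
  'y': 1
Maximum count = 2
Most frequent = 'r' (2 times each)


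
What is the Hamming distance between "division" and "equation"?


Comparing character by character (same length = 8):
  Pos 0: 'd' vs 'e' !=
  Pos 1: 'i' vs 'q' !=
  Pos 2: 'v' vs 'u' !=
  Pos 3: 'i' vs 'a' !=
  Pos 4: 's' vs 't' !=
  Pos 5: 'i' vs 'i' =
  Pos 6: 'o' vs 'o' =
  Pos 7: 'n' vs 'n' =
Hamming distance = 5


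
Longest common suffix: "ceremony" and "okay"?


Word 1: "ceremony"
Word 2: "okay"
Comparing from end:
  Pos -1: 'y' == 'y'
  Pos -2: 'n' != 'a' (stop)
LCS = "y" (length 1)


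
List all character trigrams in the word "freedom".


Word: "freedom" (length 7)
Number of trigrams = 7 - 3 + 1 = 5
  Position 0: "fre"
  Position 1: "ree"
  Position 2: "eed"
  Position 3: "edo"
  Position 4: "dom"
Trigrams = "fre", "ree", "eed", "edo", "dom"


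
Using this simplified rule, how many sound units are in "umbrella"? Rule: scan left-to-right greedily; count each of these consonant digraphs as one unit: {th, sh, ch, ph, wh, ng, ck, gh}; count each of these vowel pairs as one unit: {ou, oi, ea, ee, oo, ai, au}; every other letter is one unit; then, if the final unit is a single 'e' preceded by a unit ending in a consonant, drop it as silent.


Word: "umbrella" (8 letters)
Left-to-right scan:
  [1] 'u' (letter)
  [2] 'm' (letter)
  [3] 'b' (letter)
  [4] 'r' (letter)
  [5] 'e' (letter)
  [6] 'l' (letter)
  [7] 'l' (letter)
  [8] 'a' (letter)
Units from scan: 8
Sound units = 8 units


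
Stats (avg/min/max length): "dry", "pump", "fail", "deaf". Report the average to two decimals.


Lengths: "dry"=3, "pump"=4, "fail"=4, "deaf"=4
Sum = 15, Count = 4
Average = 15/4 = 3.75
= avg=3.75, min=3, max=4


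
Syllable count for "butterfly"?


Word: "butterfly"
Syllable breakdown: but | ter | fly
Counting: 3 parts
= 3 syllables


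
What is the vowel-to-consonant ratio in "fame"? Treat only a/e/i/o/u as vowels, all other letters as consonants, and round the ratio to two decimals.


Word: "fame"
Vowels (a,e,i,o,u): 2
Consonants: 2
Ratio = 2/2
= 1.00


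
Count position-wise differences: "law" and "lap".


Comparing character by character (same length = 3):
  Pos 0: 'l' vs 'l' =
  Pos 1: 'a' vs 'a' =
  Pos 2: 'w' vs 'p' !=
Hamming distance = 1


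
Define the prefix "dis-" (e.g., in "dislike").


Prefix: dis-
As in: dislike -> dis- + like
Meaning = not / opposite


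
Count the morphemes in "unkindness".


Word: "unkindness"
Morphemes: un- / kind / -ness
Each morpheme carries meaning
= 3 morphemes


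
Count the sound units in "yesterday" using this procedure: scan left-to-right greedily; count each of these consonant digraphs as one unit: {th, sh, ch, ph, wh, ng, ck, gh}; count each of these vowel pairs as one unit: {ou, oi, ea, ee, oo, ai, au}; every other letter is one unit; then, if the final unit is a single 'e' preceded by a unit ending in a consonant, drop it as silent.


Word: "yesterday" (9 letters)
Left-to-right scan:
  (1) 'y' (letter)
  (2) 'e' (letter)
  (3) 's' (letter)
  (4) 't' (letter)
  (5) 'e' (letter)
  (6) 'r' (letter)
  (7) 'd' (letter)
  (8) 'a' (letter)
  (9) 'y' (letter)
Units from scan: 9
Sound units = 9 units


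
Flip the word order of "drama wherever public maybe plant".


Original: "drama wherever public maybe plant"
Words (1..n): drama | wherever | public | maybe | plant
Reversed (n..1): plant | maybe | public | wherever | drama
Result = "plant maybe public wherever drama"


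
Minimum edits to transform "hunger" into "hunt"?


Word 1: "hunger" (length 6)
Word 2: "hunt" (length 4)
One optimal edit sequence (insert/delete/substitute each cost 1):
  1. keep 'h'
  2. keep 'u'
  3. keep 'n'
  4. delete 'g'  (+1)
  5. delete 'e'  (+1)
  6. substitute 'r' -> 't'  (+1)
Total edit operations: 3
Edit distance = 3


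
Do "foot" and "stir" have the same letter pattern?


Pattern of "foot": [0, 1, 1, 2]
Pattern of "stir": [0, 1, 2, 3]
Patterns do not match
Same pattern = No


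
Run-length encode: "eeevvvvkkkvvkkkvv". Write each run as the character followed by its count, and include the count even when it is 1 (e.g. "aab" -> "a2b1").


String: "eeevvvvkkkvvkkkvv"
Scanning for consecutive runs:
  'e' x 3
  'v' x 4
  'k' x 3
  'v' x 2
  'k' x 3
  'v' x 2
RLE = "e3v4k3v2k3v2"


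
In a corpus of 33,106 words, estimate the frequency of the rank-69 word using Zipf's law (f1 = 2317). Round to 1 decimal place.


Zipf's law: f(r) = f(1) / r
f(1) = 2317
f(69) = 2317 / 69
= 33.6 occurrences


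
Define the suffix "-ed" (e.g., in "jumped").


Suffix: -ed
As in: jumped -> jump + -ed
Meaning = past tense


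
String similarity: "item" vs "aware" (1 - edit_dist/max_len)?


Word 1: "item" (length 4)
Word 2: "aware" (length 5)
One optimal edit sequence:
  1. insert 'a'  (+1)
  2. substitute 'i' -> 'w'  (+1)
  3. substitute 't' -> 'a'  (+1)
  4. substitute 'e' -> 'r'  (+1)
  5. substitute 'm' -> 'e'  (+1)
Edit distance = 5
Max length = max(4, 5) = 5
Similarity = 1 - 5/5
= 0.0000


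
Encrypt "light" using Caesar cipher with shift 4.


Word: "light"
Shift: 4
Each letter → (letter + shift) mod 26:
  'l' (11) + 4 = 15 → 'p'
  'i' (8) + 4 = 12 → 'm'
  'g' (6) + 4 = 10 → 'k'
  'h' (7) + 4 = 11 → 'l'
  't' (19) + 4 = 23 → 'x'
Result = "pmklx"


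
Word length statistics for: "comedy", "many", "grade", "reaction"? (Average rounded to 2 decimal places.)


Lengths: "comedy"=6, "many"=4, "grade"=5, "reaction"=8
Sum = 23, Count = 4
Average = 23/4 = 5.75
= avg=5.75, min=4, max=8


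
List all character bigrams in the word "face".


Word: "face" (length 4)
Number of bigrams = 4 - 2 + 1 = 3
  Position 0: "fa"
  Position 1: "ac"
  Position 2: "ce"
Bigrams = "fa", "ac", "ce"


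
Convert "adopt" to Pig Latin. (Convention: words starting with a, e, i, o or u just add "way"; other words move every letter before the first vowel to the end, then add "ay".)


Word: "adopt"
Starts with vowel → add 'way'
Pig Latin = "adoptway"


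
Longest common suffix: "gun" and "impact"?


Word 1: "gun"
Word 2: "impact"
Comparing from end:
  Pos -1: 'n' != 't' (stop)
LCS = "" (length 0)


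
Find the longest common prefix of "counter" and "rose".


Word 1: "counter"
Word 2: "rose"
Comparing from start:
  Pos 0: 'c' != 'r' (stop)
LCP = "" (length 0)


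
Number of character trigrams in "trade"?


Word: "trade" (length 5)
Number of 3-grams = length - 3 + 1 = 5 - 3 + 1
= 3


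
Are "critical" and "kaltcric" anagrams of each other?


Word 1: "critical" → sorted: acciilrt
Word 2: "kaltcric" → sorted: acciklrt
Same letters? acciilrt != acciklrt
Anagram = No


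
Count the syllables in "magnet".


Word: "magnet"
Syllable breakdown: mag | net
Counting: 2 parts
= 2 syllables


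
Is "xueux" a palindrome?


Word: "xueux"
Reversed: "xueux"
Forward == Backward? xueux == xueux
Palindrome = Yes


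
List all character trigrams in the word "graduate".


Word: "graduate" (length 8)
Number of trigrams = 8 - 3 + 1 = 6
  Position 0: "gra"
  Position 1: "rad"
  Position 2: "adu"
  Position 3: "dua"
  Position 4: "uat"
  Position 5: "ate"
Trigrams = "gra", "rad", "adu", "dua", "uat", "ate"


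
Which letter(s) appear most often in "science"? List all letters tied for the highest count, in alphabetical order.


Word: "science"
Letter counts:
  'c': 2
  'e': 2
  'i': 1
  'n': 1
  's': 1
Maximum count = 2
Most frequent = 'c', 'e' (2 times each)


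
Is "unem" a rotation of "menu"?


Word: "menu", Candidate: "unem"
Method: check if candidate is substring of word+word
"menumenu" contains "unem"? No
Is rotation = No


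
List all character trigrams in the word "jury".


Word: "jury" (length 4)
Number of trigrams = 4 - 3 + 1 = 2
  Position 0: "jur"
  Position 1: "ury"
Trigrams = "jur", "ury"


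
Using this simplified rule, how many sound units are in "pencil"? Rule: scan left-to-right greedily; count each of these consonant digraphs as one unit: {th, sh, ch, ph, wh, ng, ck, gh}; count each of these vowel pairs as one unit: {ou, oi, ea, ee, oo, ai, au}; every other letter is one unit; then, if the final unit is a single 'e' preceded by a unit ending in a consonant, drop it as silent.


Word: "pencil" (6 letters)
Left-to-right scan:
  (1) 'p' (letter)
  (2) 'e' (letter)
  (3) 'n' (letter)
  (4) 'c' (letter)
  (5) 'i' (letter)
  (6) 'l' (letter)
Units from scan: 6
Sound units = 6 units


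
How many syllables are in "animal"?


Word: "animal"
Syllable breakdown: an / i / mal
Counting: 3 parts
= 3 syllables


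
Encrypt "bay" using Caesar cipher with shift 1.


Word: "bay"
Shift: 1
Each letter → (letter + shift) mod 26:
  'b' (1) + 1 = 2 → 'c'
  'a' (0) + 1 = 1 → 'b'
  'y' (24) + 1 = 25 → 'z'
Result = "cbz"


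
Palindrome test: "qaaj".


Word: "qaaj"
Reversed: "jaaq"
Forward == Backward? qaaj != jaaq
Palindrome = No


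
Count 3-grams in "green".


Word: "green" (length 5)
Number of 3-grams = length - 3 + 1 = 5 - 3 + 1
= 3


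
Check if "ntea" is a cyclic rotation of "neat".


Word: "neat", Candidate: "ntea"
Method: check if candidate is substring of word+word
"neatneat" contains "ntea"? No
Is rotation = No


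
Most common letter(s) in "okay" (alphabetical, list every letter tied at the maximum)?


Word: "okay"
Letter counts:
  'a': 1
  'k': 1
  'o': 1
  'y': 1
Maximum count = 1
Most frequent = 'a', 'k', 'o', 'y' (1 time each)


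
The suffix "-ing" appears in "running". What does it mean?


Suffix: -ing
As in: running -> run + -ing, with a spelling change
Meaning = present participle


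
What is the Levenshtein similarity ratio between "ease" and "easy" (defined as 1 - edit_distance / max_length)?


Word 1: "ease" (length 4)
Word 2: "easy" (length 4)
One optimal edit sequence:
  1. keep 'e'
  2. keep 'a'
  3. keep 's'
  4. substitute 'e' -> 'y'  (+1)
Edit distance = 1
Max length = max(4, 4) = 4
Similarity = 1 - 1/4
= 0.7500


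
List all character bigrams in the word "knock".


Word: "knock" (length 5)
Number of bigrams = 5 - 2 + 1 = 4
  Position 0: "kn"
  Position 1: "no"
  Position 2: "oc"
  Position 3: "ck"
Bigrams = "kn", "no", "oc", "ck"


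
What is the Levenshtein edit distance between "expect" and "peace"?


Word 1: "expect" (length 6)
Word 2: "peace" (length 5)
One optimal edit sequence (insert/delete/substitute each cost 1):
  1. delete 'e'  (+1)
  2. delete 'x'  (+1)
  3. keep 'p'
  4. keep 'e'
  5. insert 'a'  (+1)
  6. keep 'c'
  7. substitute 't' -> 'e'  (+1)
Total edit operations: 4
Edit distance = 4


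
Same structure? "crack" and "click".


Pattern of "crack": [0, 1, 2, 0, 3]
Pattern of "click": [0, 1, 2, 0, 3]
Patterns match
Same pattern = Yes


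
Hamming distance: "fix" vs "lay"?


Comparing character by character (same length = 3):
  Pos 0: 'f' vs 'l' !=
  Pos 1: 'i' vs 'a' !=
  Pos 2: 'x' vs 'y' !=
Hamming distance = 3


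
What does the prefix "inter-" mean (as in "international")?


Prefix: inter-
Example: international (inter- + national)
Meaning = between


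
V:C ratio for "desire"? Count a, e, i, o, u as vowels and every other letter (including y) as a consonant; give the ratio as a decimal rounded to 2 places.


Word: "desire"
Vowels (a,e,i,o,u): 3
Consonants: 3
Ratio = 3/3
= 1.00


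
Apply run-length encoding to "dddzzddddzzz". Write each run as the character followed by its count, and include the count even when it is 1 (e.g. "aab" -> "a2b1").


String: "dddzzddddzzz"
Scanning for consecutive runs:
  'd' x 3
  'z' x 2
  'd' x 4
  'z' x 3
RLE = "d3z2d4z3"


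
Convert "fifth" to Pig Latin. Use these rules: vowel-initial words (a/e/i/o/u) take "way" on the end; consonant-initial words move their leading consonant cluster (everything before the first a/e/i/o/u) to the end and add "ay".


Word: "fifth"
Starts with consonant(s) → move to end, add 'ay'
Consonant cluster: "f"
Pig Latin = "ifthfay"


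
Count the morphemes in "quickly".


Word: "quickly"
Morphemes: quick / -ly
Each morpheme carries meaning
= 2 morphemes


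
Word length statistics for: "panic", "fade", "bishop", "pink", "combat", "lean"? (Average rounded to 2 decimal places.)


Lengths: "panic"=5, "fade"=4, "bishop"=6, "pink"=4, "combat"=6, "lean"=4
Sum = 29, Count = 6
Average = 29/6 = 4.83
= avg=4.83, min=4, max=6


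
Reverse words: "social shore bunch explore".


Original: "social shore bunch explore"
Words (1..n): social | shore | bunch | explore
Reversed (n..1): explore | bunch | shore | social
Result = "explore bunch shore social"


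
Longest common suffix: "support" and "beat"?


Word 1: "support"
Word 2: "beat"
Comparing from end:
  Pos -1: 't' == 't'
  Pos -2: 'r' != 'a' (stop)
LCS = "t" (length 1)


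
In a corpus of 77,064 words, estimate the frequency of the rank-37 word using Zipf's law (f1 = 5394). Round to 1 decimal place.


Zipf's law: f(r) = f(1) / r
f(1) = 5394
f(37) = 5394 / 37
= 145.8 occurrences


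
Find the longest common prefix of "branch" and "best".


Word 1: "branch"
Word 2: "best"
Comparing from start:
  Pos 0: 'b' == 'b'
  Pos 1: 'r' != 'e' (stop)
LCP = "b" (length 1)


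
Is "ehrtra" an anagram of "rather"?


Word 1: "rather" → sorted: aehrrt
Word 2: "ehrtra" → sorted: aehrrt
Same letters? aehrrt == aehrrt
Anagram = Yes


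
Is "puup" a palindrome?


Word: "puup"
Reversed: "puup"
Forward == Backward? puup == puup
Palindrome = Yes


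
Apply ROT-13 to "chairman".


Word: "chairman"
Shift: 13
Each letter → (letter + shift) mod 26:
  'c' (2) + 13 = 15 → 'p'
  'h' (7) + 13 = 20 → 'u'
  'a' (0) + 13 = 13 → 'n'
  'i' (8) + 13 = 21 → 'v'
  'r' (17) + 13 = 4 → 'e'
  'm' (12) + 13 = 25 → 'z'
  'a' (0) + 13 = 13 → 'n'
  'n' (13) + 13 = 0 → 'a'
Result = "punvezna"


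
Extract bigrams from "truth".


Word: "truth" (length 5)
Number of bigrams = 5 - 2 + 1 = 4
  Position 0: "tr"
  Position 1: "ru"
  Position 2: "ut"
  Position 3: "th"
Bigrams = "tr", "ru", "ut", "th"


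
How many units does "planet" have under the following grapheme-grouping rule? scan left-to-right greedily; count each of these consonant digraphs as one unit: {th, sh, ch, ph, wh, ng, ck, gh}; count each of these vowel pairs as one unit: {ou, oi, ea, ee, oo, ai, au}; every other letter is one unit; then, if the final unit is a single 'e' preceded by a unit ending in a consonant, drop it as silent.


Word: "planet" (6 letters)
Left-to-right scan:
  1. 'p' (letter)
  2. 'l' (letter)
  3. 'a' (letter)
  4. 'n' (letter)
  5. 'e' (letter)
  6. 't' (letter)
Units from scan: 6
Sound units = 6 units


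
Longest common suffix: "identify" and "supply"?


Word 1: "identify"
Word 2: "supply"
Comparing from end:
  Pos -1: 'y' == 'y'
  Pos -2: 'f' != 'l' (stop)
LCS = "y" (length 1)


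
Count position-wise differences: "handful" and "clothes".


Comparing character by character (same length = 7):
  Pos 0: 'h' vs 'c' !=
  Pos 1: 'a' vs 'l' !=
  Pos 2: 'n' vs 'o' !=
  Pos 3: 'd' vs 't' !=
  Pos 4: 'f' vs 'h' !=
  Pos 5: 'u' vs 'e' !=
  Pos 6: 'l' vs 's' !=
Hamming distance = 7


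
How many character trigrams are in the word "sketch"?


Word: "sketch" (length 6)
Number of 3-grams = length - 3 + 1 = 6 - 3 + 1
= 4


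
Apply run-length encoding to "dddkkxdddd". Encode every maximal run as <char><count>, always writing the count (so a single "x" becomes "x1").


String: "dddkkxdddd"
Scanning for consecutive runs:
  'd' x 3
  'k' x 2
  'x' x 1
  'd' x 4
RLE = "d3k2x1d4"


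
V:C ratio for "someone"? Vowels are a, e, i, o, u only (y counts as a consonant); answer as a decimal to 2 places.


Word: "someone"
Vowels (a,e,i,o,u): 4
Consonants: 3
Ratio = 4/3
= 1.33


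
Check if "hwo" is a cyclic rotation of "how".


Word: "how", Candidate: "hwo"
Method: check if candidate is substring of word+word
"howhow" contains "hwo"? No
Is rotation = No


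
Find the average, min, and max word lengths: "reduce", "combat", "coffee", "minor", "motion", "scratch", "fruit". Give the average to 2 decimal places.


Lengths: "reduce"=6, "combat"=6, "coffee"=6, "minor"=5, "motion"=6, "scratch"=7, "fruit"=5
Sum = 41, Count = 7
Average = 41/7 = 5.86
= avg=5.86, min=5, max=7


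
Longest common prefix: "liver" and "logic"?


Word 1: "liver"
Word 2: "logic"
Comparing from start:
  Pos 0: 'l' == 'l'
  Pos 1: 'i' != 'o' (stop)
LCP = "l" (length 1)


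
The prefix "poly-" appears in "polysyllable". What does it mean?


Prefix: poly-
As in: polysyllable -> poly- + syllable
Meaning = many


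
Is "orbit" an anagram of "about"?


Word 1: "about" → sorted: abotu
Word 2: "orbit" → sorted: biort
Same letters? abotu != biort
Anagram = No


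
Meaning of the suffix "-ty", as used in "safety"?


Suffix: -ty
Example: safety = safe + -ty
Meaning = quality of


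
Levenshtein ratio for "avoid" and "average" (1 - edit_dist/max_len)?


Word 1: "avoid" (length 5)
Word 2: "average" (length 7)
One optimal edit sequence:
  1. keep 'a'
  2. keep 'v'
  3. insert 'e'  (+1)
  4. insert 'r'  (+1)
  5. substitute 'o' -> 'a'  (+1)
  6. substitute 'i' -> 'g'  (+1)
  7. substitute 'd' -> 'e'  (+1)
Edit distance = 5
Max length = max(5, 7) = 7
Similarity = 1 - 5/7
= 0.2857


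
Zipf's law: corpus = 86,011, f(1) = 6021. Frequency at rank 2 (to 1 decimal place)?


Zipf's law: f(r) = f(1) / r
f(1) = 6021
f(2) = 6021 / 2
= 3010.5 occurrences


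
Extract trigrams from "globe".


Word: "globe" (length 5)
Number of trigrams = 5 - 3 + 1 = 3
  Position 0: "glo"
  Position 1: "lob"
  Position 2: "obe"
Trigrams = "glo", "lob", "obe"


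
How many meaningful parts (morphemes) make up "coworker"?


Word: "coworker"
Morphemes: co- | work | -er
Each morpheme carries meaning
= 3 morphemes


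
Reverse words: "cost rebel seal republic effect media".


Original: "cost rebel seal republic effect media"
Words (1..n): cost | rebel | seal | republic | effect | media
Reversed (n..1): media | effect | republic | seal | rebel | cost
Result = "media effect republic seal rebel cost"


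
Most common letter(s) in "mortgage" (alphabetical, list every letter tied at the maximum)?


Word: "mortgage"
Letter counts:
  'a': 1
  'e': 1
  'g': 2
  'm': 1
  'o': 1
  'r': 1
  't': 1
Maximum count = 2
Most frequent = 'g' (2 times each)


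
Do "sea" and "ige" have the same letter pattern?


Pattern of "sea": [0, 1, 2]
Pattern of "ige": [0, 1, 2]
Patterns match
Same pattern = Yes


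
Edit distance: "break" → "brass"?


Word 1: "break" (length 5)
Word 2: "brass" (length 5)
One optimal edit sequence (insert/delete/substitute each cost 1):
  1. keep 'b'
  2. keep 'r'
  3. substitute 'e' -> 'a'  (+1)
  4. substitute 'a' -> 's'  (+1)
  5. substitute 'k' -> 's'  (+1)
Total edit operations: 3
Edit distance = 3


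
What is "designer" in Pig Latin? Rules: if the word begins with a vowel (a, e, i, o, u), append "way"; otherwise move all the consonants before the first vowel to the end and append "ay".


Word: "designer"
Starts with consonant(s) → move to end, add 'ay'
Consonant cluster: "d"
Pig Latin = "esignerday"


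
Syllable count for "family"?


Word: "family"
Syllable breakdown: fam / i / ly
Counting: 3 parts
= 3 syllables


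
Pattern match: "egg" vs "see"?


Pattern of "egg": [0, 1, 1]
Pattern of "see": [0, 1, 1]
Patterns match
Same pattern = Yes


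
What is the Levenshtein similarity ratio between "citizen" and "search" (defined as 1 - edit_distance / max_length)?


Word 1: "citizen" (length 7)
Word 2: "search" (length 6)
One optimal edit sequence:
  1. delete 'c'  (+1)
  2. substitute 'i' -> 's'  (+1)
  3. substitute 't' -> 'e'  (+1)
  4. substitute 'i' -> 'a'  (+1)
  5. substitute 'z' -> 'r'  (+1)
  6. substitute 'e' -> 'c'  (+1)
  7. substitute 'n' -> 'h'  (+1)
Edit distance = 7
Max length = max(7, 6) = 7
Similarity = 1 - 7/7
= 0.0000


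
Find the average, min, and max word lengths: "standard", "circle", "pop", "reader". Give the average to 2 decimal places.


Lengths: "standard"=8, "circle"=6, "pop"=3, "reader"=6
Sum = 23, Count = 4
Average = 23/4 = 5.75
= avg=5.75, min=3, max=8


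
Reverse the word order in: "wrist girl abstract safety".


Original: "wrist girl abstract safety"
Words (1..n): wrist | girl | abstract | safety
Reversed (n..1): safety | abstract | girl | wrist
Result = "safety abstract girl wrist"


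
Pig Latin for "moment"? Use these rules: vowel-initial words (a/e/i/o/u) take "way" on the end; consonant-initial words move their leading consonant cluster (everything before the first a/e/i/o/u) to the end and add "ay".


Word: "moment"
Starts with consonant(s) → move to end, add 'ay'
Consonant cluster: "m"
Pig Latin = "omentmay"


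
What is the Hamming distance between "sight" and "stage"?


Comparing character by character (same length = 5):
  Pos 0: 's' vs 's' =
  Pos 1: 'i' vs 't' !=
  Pos 2: 'g' vs 'a' !=
  Pos 3: 'h' vs 'g' !=
  Pos 4: 't' vs 'e' !=
Hamming distance = 4


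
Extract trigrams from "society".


Word: "society" (length 7)
Number of trigrams = 7 - 3 + 1 = 5
  Position 0: "soc"
  Position 1: "oci"
  Position 2: "cie"
  Position 3: "iet"
  Position 4: "ety"
Trigrams = "soc", "oci", "cie", "iet", "ety"


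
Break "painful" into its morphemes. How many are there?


Word: "painful"
Morphemes: pain + -ful
Each morpheme carries meaning
= 2 morphemes


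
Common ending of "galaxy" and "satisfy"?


Word 1: "galaxy"
Word 2: "satisfy"
Comparing from end:
  Pos -1: 'y' == 'y'
  Pos -2: 'x' != 'f' (stop)
LCS = "y" (length 1)


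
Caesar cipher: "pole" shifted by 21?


Word: "pole"
Shift: 21
Each letter → (letter + shift) mod 26:
  'p' (15) + 21 = 10 → 'k'
  'o' (14) + 21 = 9 → 'j'
  'l' (11) + 21 = 6 → 'g'
  'e' (4) + 21 = 25 → 'z'
Result = "kjgz"


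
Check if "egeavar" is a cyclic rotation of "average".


Word: "average", Candidate: "egeavar"
Method: check if candidate is substring of word+word
"averageaverage" contains "egeavar"? No
Is rotation = No


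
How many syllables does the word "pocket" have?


Word: "pocket"
Syllable breakdown: pock · et
Counting: 2 parts
= 2 syllables


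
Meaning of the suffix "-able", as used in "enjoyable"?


Suffix: -able
Example: enjoyable = enjoy + -able
Meaning = capable of


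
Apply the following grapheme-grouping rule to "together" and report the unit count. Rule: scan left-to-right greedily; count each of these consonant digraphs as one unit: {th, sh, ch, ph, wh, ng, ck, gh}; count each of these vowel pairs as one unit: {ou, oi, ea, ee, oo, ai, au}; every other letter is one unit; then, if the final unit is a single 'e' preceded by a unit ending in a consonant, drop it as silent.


Word: "together" (8 letters)
Left-to-right scan:
  (1) 't' (letter)
  (2) 'o' (letter)
  (3) 'g' (letter)
  (4) 'e' (letter)
  (5) 'th' (digraph)
  (6) 'e' (letter)
  (7) 'r' (letter)
Units from scan: 7
Sound units = 7 units


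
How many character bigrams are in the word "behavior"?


Word: "behavior" (length 8)
Number of 2-grams = length - 2 + 1 = 8 - 2 + 1
= 7


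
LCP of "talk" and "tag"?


Word 1: "talk"
Word 2: "tag"
Comparing from start:
  Pos 0: 't' == 't'
  Pos 1: 'a' == 'a'
  Pos 2: 'l' != 'g' (stop)
LCP = "ta" (length 2)


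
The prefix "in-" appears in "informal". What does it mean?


Prefix: in-
Example: informal = in- + formal
Meaning = not / into


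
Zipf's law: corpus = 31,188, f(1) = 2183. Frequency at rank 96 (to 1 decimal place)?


Zipf's law: f(r) = f(1) / r
f(1) = 2183
f(96) = 2183 / 96
= 22.7 occurrences


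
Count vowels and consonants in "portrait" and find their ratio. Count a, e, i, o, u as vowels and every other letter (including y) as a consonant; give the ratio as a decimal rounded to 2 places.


Word: "portrait"
Vowels (a,e,i,o,u): 3
Consonants: 5
Ratio = 3/5
= 0.60


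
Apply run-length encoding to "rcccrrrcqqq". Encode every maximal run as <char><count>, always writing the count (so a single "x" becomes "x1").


String: "rcccrrrcqqq"
Scanning for consecutive runs:
  'r' x 1
  'c' x 3
  'r' x 3
  'c' x 1
  'q' x 3
RLE = "r1c3r3c1q3"


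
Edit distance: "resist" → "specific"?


Word 1: "resist" (length 6)
Word 2: "specific" (length 8)
One optimal edit sequence (insert/delete/substitute each cost 1):
  1. insert 's'  (+1)
  2. substitute 'r' -> 'p'  (+1)
  3. keep 'e'
  4. substitute 's' -> 'c'  (+1)
  5. keep 'i'
  6. insert 'f'  (+1)
  7. substitute 's' -> 'i'  (+1)
  8. substitute 't' -> 'c'  (+1)
Total edit operations: 6
Edit distance = 6


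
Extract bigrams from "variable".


Word: "variable" (length 8)
Number of bigrams = 8 - 2 + 1 = 7
  Position 0: "va"
  Position 1: "ar"
  Position 2: "ri"
  Position 3: "ia"
  Position 4: "ab"
  Position 5: "bl"
  Position 6: "le"
Bigrams = "va", "ar", "ri", "ia", "ab", "bl", "le"


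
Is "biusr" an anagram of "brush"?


Word 1: "brush" → sorted: bhrsu
Word 2: "biusr" → sorted: birsu
Same letters? bhrsu != birsu
Anagram = No


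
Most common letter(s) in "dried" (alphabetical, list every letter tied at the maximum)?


Word: "dried"
Letter counts:
  'd': 2
  'e': 1
  'i': 1
  'r': 1
Maximum count = 2
Most frequent = 'd' (2 times each)


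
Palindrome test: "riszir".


Word: "riszir"
Reversed: "rizsir"
Forward == Backward? riszir != rizsir
Palindrome = No


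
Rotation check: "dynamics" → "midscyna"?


Word: "dynamics", Candidate: "midscyna"
Method: check if candidate is substring of word+word
"dynamicsdynamics" contains "midscyna"? No
Is rotation = No


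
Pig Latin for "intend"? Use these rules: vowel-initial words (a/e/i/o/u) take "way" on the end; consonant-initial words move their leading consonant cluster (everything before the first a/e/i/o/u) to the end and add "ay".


Word: "intend"
Starts with vowel → add 'way'
Pig Latin = "intendway"


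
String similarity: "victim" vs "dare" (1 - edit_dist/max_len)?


Word 1: "victim" (length 6)
Word 2: "dare" (length 4)
One optimal edit sequence:
  1. delete 'v'  (+1)
  2. delete 'i'  (+1)
  3. substitute 'c' -> 'd'  (+1)
  4. substitute 't' -> 'a'  (+1)
  5. substitute 'i' -> 'r'  (+1)
  6. substitute 'm' -> 'e'  (+1)
Edit distance = 6
Max length = max(6, 4) = 6
Similarity = 1 - 6/6
= 0.0000


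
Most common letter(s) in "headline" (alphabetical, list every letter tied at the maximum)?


Word: "headline"
Letter counts:
  'a': 1
  'd': 1
  'e': 2
  'h': 1
  'i': 1
  'l': 1
  'n': 1
Maximum count = 2
Most frequent = 'e' (2 times each)


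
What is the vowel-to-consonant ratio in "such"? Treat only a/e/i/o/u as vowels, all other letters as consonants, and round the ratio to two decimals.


Word: "such"
Vowels (a,e,i,o,u): 1
Consonants: 3
Ratio = 1/3
= 0.33


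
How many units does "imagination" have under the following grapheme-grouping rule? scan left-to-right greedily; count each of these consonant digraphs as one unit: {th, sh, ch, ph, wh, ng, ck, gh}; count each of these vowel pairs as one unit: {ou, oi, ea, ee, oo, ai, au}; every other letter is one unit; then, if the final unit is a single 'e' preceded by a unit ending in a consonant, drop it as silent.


Word: "imagination" (11 letters)
Left-to-right scan:
  1. 'i' (letter)
  2. 'm' (letter)
  3. 'a' (letter)
  4. 'g' (letter)
  5. 'i' (letter)
  6. 'n' (letter)
  7. 'a' (letter)
  8. 't' (letter)
  9. 'i' (letter)
  10. 'o' (letter)
  11. 'n' (letter)
Units from scan: 11
Sound units = 11 units


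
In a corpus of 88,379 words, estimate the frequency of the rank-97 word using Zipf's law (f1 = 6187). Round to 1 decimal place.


Zipf's law: f(r) = f(1) / r
f(1) = 6187
f(97) = 6187 / 97
= 63.8 occurrences


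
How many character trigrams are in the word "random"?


Word: "random" (length 6)
Number of 3-grams = length - 3 + 1 = 6 - 3 + 1
= 4


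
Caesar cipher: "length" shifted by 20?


Word: "length"
Shift: 20
Each letter → (letter + shift) mod 26:
  'l' (11) + 20 = 5 → 'f'
  'e' (4) + 20 = 24 → 'y'
  'n' (13) + 20 = 7 → 'h'
  'g' (6) + 20 = 0 → 'a'
  't' (19) + 20 = 13 → 'n'
  'h' (7) + 20 = 1 → 'b'
Result = "fyhanb"


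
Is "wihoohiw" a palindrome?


Word: "wihoohiw"
Reversed: "wihoohiw"
Forward == Backward? wihoohiw == wihoohiw
Palindrome = Yes


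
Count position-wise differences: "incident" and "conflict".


Comparing character by character (same length = 8):
  Pos 0: 'i' vs 'c' !=
  Pos 1: 'n' vs 'o' !=
  Pos 2: 'c' vs 'n' !=
  Pos 3: 'i' vs 'f' !=
  Pos 4: 'd' vs 'l' !=
  Pos 5: 'e' vs 'i' !=
  Pos 6: 'n' vs 'c' !=
  Pos 7: 't' vs 't' =
Hamming distance = 7


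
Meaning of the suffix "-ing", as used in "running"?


Suffix: -ing
Example: running = run + -ing, with a spelling change
Meaning = present participle


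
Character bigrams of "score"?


Word: "score" (length 5)
Number of bigrams = 5 - 2 + 1 = 4
  Position 0: "sc"
  Position 1: "co"
  Position 2: "or"
  Position 3: "re"
Bigrams = "sc", "co", "or", "re"


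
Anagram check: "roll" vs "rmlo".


Word 1: "roll" → sorted: llor
Word 2: "rmlo" → sorted: lmor
Same letters? llor != lmor
Anagram = No


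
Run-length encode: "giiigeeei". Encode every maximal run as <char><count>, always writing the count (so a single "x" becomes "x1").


String: "giiigeeei"
Scanning for consecutive runs:
  'g' x 1
  'i' x 3
  'g' x 1
  'e' x 3
  'i' x 1
RLE = "g1i3g1e3i1"


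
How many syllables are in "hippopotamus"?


Word: "hippopotamus"
Syllable breakdown: hip / po / pot / a / mus
Counting: 5 parts
= 5 syllables


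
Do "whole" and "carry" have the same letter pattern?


Pattern of "whole": [0, 1, 2, 3, 4]
Pattern of "carry": [0, 1, 2, 2, 3]
Patterns do not match
Same pattern = No


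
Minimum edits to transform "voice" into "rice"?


Word 1: "voice" (length 5)
Word 2: "rice" (length 4)
One optimal edit sequence (insert/delete/substitute each cost 1):
  1. delete 'v'  (+1)
  2. substitute 'o' -> 'r'  (+1)
  3. keep 'i'
  4. keep 'c'
  5. keep 'e'
Total edit operations: 2
Edit distance = 2


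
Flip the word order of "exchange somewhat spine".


Original: "exchange somewhat spine"
Words (1..n): exchange | somewhat | spine
Reversed (n..1): spine | somewhat | exchange
Result = "spine somewhat exchange"


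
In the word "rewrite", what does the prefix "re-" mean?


Prefix: re-
Example: rewrite (re- + write)
Meaning = again


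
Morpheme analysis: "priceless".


Word: "priceless"
Morphemes: price + -less
Each morpheme carries meaning
= 2 morphemes


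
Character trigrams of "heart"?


Word: "heart" (length 5)
Number of trigrams = 5 - 3 + 1 = 3
  Position 0: "hea"
  Position 1: "ear"
  Position 2: "art"
Trigrams = "hea", "ear", "art"


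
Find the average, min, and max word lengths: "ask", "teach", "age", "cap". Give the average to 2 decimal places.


Lengths: "ask"=3, "teach"=5, "age"=3, "cap"=3
Sum = 14, Count = 4
Average = 14/4 = 3.50
= avg=3.50, min=3, max=5


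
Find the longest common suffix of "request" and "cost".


Word 1: "request"
Word 2: "cost"
Comparing from end:
  Pos -1: 't' == 't'
  Pos -2: 's' == 's'
  Pos -3: 'e' != 'o' (stop)
LCS = "st" (length 2)


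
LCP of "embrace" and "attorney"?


Word 1: "embrace"
Word 2: "attorney"
Comparing from start:
  Pos 0: 'e' != 'a' (stop)
LCP = "" (length 0)


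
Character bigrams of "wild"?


Word: "wild" (length 4)
Number of bigrams = 4 - 2 + 1 = 3
  Position 0: "wi"
  Position 1: "il"
  Position 2: "ld"
Bigrams = "wi", "il", "ld"


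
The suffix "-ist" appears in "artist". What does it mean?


Suffix: -ist
As in: artist -> art + -ist
Meaning = one who practices


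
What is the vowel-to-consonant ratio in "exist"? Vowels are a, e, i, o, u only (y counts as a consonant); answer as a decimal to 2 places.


Word: "exist"
Vowels (a,e,i,o,u): 2
Consonants: 3
Ratio = 2/3
= 0.67


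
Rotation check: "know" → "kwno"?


Word: "know", Candidate: "kwno"
Method: check if candidate is substring of word+word
"knowknow" contains "kwno"? No
Is rotation = No


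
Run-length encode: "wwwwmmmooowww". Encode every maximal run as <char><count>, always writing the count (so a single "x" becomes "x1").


String: "wwwwmmmooowww"
Scanning for consecutive runs:
  'w' x 4
  'm' x 3
  'o' x 3
  'w' x 3
RLE = "w4m3o3w3"


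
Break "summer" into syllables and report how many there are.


Word: "summer"
Syllable breakdown: sum | mer
Counting: 2 parts
= 2 syllables


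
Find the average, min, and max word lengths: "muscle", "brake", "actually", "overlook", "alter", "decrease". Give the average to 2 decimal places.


Lengths: "muscle"=6, "brake"=5, "actually"=8, "overlook"=8, "alter"=5, "decrease"=8
Sum = 40, Count = 6
Average = 40/6 = 6.67
= avg=6.67, min=5, max=8


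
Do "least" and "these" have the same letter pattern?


Pattern of "least": [0, 1, 2, 3, 4]
Pattern of "these": [0, 1, 2, 3, 2]
Patterns do not match
Same pattern = No


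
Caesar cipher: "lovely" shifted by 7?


Word: "lovely"
Shift: 7
Each letter → (letter + shift) mod 26:
  'l' (11) + 7 = 18 → 's'
  'o' (14) + 7 = 21 → 'v'
  'v' (21) + 7 = 2 → 'c'
  'e' (4) + 7 = 11 → 'l'
  'l' (11) + 7 = 18 → 's'
  'y' (24) + 7 = 5 → 'f'
Result = "svclsf"
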